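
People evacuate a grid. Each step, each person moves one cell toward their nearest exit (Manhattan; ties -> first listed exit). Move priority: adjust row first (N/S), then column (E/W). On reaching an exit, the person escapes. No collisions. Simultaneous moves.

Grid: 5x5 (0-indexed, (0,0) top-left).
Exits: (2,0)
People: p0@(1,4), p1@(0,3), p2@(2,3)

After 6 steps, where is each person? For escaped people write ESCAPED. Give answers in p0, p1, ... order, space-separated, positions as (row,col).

Step 1: p0:(1,4)->(2,4) | p1:(0,3)->(1,3) | p2:(2,3)->(2,2)
Step 2: p0:(2,4)->(2,3) | p1:(1,3)->(2,3) | p2:(2,2)->(2,1)
Step 3: p0:(2,3)->(2,2) | p1:(2,3)->(2,2) | p2:(2,1)->(2,0)->EXIT
Step 4: p0:(2,2)->(2,1) | p1:(2,2)->(2,1) | p2:escaped
Step 5: p0:(2,1)->(2,0)->EXIT | p1:(2,1)->(2,0)->EXIT | p2:escaped

ESCAPED ESCAPED ESCAPED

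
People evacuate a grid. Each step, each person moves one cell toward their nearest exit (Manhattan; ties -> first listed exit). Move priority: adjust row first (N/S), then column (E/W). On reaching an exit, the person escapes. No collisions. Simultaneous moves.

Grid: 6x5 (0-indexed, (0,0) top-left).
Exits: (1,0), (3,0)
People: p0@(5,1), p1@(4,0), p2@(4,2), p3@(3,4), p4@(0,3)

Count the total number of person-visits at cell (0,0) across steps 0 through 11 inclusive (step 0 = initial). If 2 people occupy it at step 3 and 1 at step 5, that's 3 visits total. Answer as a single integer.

Step 0: p0@(5,1) p1@(4,0) p2@(4,2) p3@(3,4) p4@(0,3) -> at (0,0): 0 [-], cum=0
Step 1: p0@(4,1) p1@ESC p2@(3,2) p3@(3,3) p4@(1,3) -> at (0,0): 0 [-], cum=0
Step 2: p0@(3,1) p1@ESC p2@(3,1) p3@(3,2) p4@(1,2) -> at (0,0): 0 [-], cum=0
Step 3: p0@ESC p1@ESC p2@ESC p3@(3,1) p4@(1,1) -> at (0,0): 0 [-], cum=0
Step 4: p0@ESC p1@ESC p2@ESC p3@ESC p4@ESC -> at (0,0): 0 [-], cum=0
Total visits = 0

Answer: 0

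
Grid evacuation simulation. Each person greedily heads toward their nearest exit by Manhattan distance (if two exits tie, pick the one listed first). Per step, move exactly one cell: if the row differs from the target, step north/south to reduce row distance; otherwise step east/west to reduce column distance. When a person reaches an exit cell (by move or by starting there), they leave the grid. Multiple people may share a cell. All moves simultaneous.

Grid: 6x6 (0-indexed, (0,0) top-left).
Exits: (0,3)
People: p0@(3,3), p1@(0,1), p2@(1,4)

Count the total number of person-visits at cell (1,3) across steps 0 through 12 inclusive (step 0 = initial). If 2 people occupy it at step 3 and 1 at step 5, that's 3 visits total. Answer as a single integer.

Step 0: p0@(3,3) p1@(0,1) p2@(1,4) -> at (1,3): 0 [-], cum=0
Step 1: p0@(2,3) p1@(0,2) p2@(0,4) -> at (1,3): 0 [-], cum=0
Step 2: p0@(1,3) p1@ESC p2@ESC -> at (1,3): 1 [p0], cum=1
Step 3: p0@ESC p1@ESC p2@ESC -> at (1,3): 0 [-], cum=1
Total visits = 1

Answer: 1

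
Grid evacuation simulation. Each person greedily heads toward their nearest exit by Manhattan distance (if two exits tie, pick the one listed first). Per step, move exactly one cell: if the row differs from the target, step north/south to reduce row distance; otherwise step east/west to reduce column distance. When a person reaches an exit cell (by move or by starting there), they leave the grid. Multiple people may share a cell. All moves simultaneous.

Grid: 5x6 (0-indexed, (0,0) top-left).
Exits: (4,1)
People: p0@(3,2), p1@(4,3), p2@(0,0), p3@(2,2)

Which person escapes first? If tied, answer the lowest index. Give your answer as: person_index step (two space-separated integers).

Answer: 0 2

Derivation:
Step 1: p0:(3,2)->(4,2) | p1:(4,3)->(4,2) | p2:(0,0)->(1,0) | p3:(2,2)->(3,2)
Step 2: p0:(4,2)->(4,1)->EXIT | p1:(4,2)->(4,1)->EXIT | p2:(1,0)->(2,0) | p3:(3,2)->(4,2)
Step 3: p0:escaped | p1:escaped | p2:(2,0)->(3,0) | p3:(4,2)->(4,1)->EXIT
Step 4: p0:escaped | p1:escaped | p2:(3,0)->(4,0) | p3:escaped
Step 5: p0:escaped | p1:escaped | p2:(4,0)->(4,1)->EXIT | p3:escaped
Exit steps: [2, 2, 5, 3]
First to escape: p0 at step 2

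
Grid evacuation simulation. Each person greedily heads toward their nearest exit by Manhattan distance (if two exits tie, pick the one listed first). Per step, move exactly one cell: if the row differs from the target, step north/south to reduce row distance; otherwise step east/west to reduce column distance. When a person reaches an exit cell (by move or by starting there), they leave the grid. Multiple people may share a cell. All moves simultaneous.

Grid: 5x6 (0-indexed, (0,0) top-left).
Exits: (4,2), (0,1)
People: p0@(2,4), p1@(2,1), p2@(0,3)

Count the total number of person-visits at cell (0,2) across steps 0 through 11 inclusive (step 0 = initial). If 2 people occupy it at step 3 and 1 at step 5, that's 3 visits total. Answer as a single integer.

Answer: 1

Derivation:
Step 0: p0@(2,4) p1@(2,1) p2@(0,3) -> at (0,2): 0 [-], cum=0
Step 1: p0@(3,4) p1@(1,1) p2@(0,2) -> at (0,2): 1 [p2], cum=1
Step 2: p0@(4,4) p1@ESC p2@ESC -> at (0,2): 0 [-], cum=1
Step 3: p0@(4,3) p1@ESC p2@ESC -> at (0,2): 0 [-], cum=1
Step 4: p0@ESC p1@ESC p2@ESC -> at (0,2): 0 [-], cum=1
Total visits = 1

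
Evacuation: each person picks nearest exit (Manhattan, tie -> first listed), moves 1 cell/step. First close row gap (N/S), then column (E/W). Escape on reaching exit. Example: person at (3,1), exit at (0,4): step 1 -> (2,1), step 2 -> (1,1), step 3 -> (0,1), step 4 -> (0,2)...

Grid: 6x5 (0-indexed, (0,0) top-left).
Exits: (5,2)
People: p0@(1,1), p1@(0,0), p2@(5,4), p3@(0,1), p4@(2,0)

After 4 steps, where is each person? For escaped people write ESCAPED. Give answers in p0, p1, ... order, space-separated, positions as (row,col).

Step 1: p0:(1,1)->(2,1) | p1:(0,0)->(1,0) | p2:(5,4)->(5,3) | p3:(0,1)->(1,1) | p4:(2,0)->(3,0)
Step 2: p0:(2,1)->(3,1) | p1:(1,0)->(2,0) | p2:(5,3)->(5,2)->EXIT | p3:(1,1)->(2,1) | p4:(3,0)->(4,0)
Step 3: p0:(3,1)->(4,1) | p1:(2,0)->(3,0) | p2:escaped | p3:(2,1)->(3,1) | p4:(4,0)->(5,0)
Step 4: p0:(4,1)->(5,1) | p1:(3,0)->(4,0) | p2:escaped | p3:(3,1)->(4,1) | p4:(5,0)->(5,1)

(5,1) (4,0) ESCAPED (4,1) (5,1)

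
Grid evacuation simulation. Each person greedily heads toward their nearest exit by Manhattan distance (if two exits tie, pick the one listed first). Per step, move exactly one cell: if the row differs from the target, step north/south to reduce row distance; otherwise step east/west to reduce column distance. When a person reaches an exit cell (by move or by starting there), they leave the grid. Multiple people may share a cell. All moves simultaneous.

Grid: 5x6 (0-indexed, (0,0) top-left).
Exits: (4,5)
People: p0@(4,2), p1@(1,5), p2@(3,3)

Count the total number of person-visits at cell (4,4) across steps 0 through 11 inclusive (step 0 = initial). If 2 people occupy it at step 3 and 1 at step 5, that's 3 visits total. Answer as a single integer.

Answer: 2

Derivation:
Step 0: p0@(4,2) p1@(1,5) p2@(3,3) -> at (4,4): 0 [-], cum=0
Step 1: p0@(4,3) p1@(2,5) p2@(4,3) -> at (4,4): 0 [-], cum=0
Step 2: p0@(4,4) p1@(3,5) p2@(4,4) -> at (4,4): 2 [p0,p2], cum=2
Step 3: p0@ESC p1@ESC p2@ESC -> at (4,4): 0 [-], cum=2
Total visits = 2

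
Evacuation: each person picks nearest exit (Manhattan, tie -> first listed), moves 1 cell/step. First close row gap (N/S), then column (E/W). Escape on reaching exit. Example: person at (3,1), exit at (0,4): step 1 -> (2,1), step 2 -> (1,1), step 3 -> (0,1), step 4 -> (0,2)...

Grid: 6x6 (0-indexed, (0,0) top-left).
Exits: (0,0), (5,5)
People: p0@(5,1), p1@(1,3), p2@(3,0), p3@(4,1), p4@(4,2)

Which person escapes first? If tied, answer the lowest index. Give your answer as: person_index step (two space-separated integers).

Step 1: p0:(5,1)->(5,2) | p1:(1,3)->(0,3) | p2:(3,0)->(2,0) | p3:(4,1)->(3,1) | p4:(4,2)->(5,2)
Step 2: p0:(5,2)->(5,3) | p1:(0,3)->(0,2) | p2:(2,0)->(1,0) | p3:(3,1)->(2,1) | p4:(5,2)->(5,3)
Step 3: p0:(5,3)->(5,4) | p1:(0,2)->(0,1) | p2:(1,0)->(0,0)->EXIT | p3:(2,1)->(1,1) | p4:(5,3)->(5,4)
Step 4: p0:(5,4)->(5,5)->EXIT | p1:(0,1)->(0,0)->EXIT | p2:escaped | p3:(1,1)->(0,1) | p4:(5,4)->(5,5)->EXIT
Step 5: p0:escaped | p1:escaped | p2:escaped | p3:(0,1)->(0,0)->EXIT | p4:escaped
Exit steps: [4, 4, 3, 5, 4]
First to escape: p2 at step 3

Answer: 2 3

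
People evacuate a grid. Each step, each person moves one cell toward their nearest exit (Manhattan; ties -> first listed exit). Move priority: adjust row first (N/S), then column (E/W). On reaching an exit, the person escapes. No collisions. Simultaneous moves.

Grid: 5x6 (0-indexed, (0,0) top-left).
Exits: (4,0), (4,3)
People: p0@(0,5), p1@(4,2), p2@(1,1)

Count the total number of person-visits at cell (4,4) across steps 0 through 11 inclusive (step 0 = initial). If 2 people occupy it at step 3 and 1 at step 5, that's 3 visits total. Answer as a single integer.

Step 0: p0@(0,5) p1@(4,2) p2@(1,1) -> at (4,4): 0 [-], cum=0
Step 1: p0@(1,5) p1@ESC p2@(2,1) -> at (4,4): 0 [-], cum=0
Step 2: p0@(2,5) p1@ESC p2@(3,1) -> at (4,4): 0 [-], cum=0
Step 3: p0@(3,5) p1@ESC p2@(4,1) -> at (4,4): 0 [-], cum=0
Step 4: p0@(4,5) p1@ESC p2@ESC -> at (4,4): 0 [-], cum=0
Step 5: p0@(4,4) p1@ESC p2@ESC -> at (4,4): 1 [p0], cum=1
Step 6: p0@ESC p1@ESC p2@ESC -> at (4,4): 0 [-], cum=1
Total visits = 1

Answer: 1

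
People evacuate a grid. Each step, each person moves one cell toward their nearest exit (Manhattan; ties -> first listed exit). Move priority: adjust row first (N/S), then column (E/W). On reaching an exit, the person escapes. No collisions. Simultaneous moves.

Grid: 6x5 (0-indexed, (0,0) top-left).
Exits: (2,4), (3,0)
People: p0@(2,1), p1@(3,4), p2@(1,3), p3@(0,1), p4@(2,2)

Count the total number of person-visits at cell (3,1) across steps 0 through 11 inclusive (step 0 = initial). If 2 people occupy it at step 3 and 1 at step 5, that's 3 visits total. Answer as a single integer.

Answer: 2

Derivation:
Step 0: p0@(2,1) p1@(3,4) p2@(1,3) p3@(0,1) p4@(2,2) -> at (3,1): 0 [-], cum=0
Step 1: p0@(3,1) p1@ESC p2@(2,3) p3@(1,1) p4@(2,3) -> at (3,1): 1 [p0], cum=1
Step 2: p0@ESC p1@ESC p2@ESC p3@(2,1) p4@ESC -> at (3,1): 0 [-], cum=1
Step 3: p0@ESC p1@ESC p2@ESC p3@(3,1) p4@ESC -> at (3,1): 1 [p3], cum=2
Step 4: p0@ESC p1@ESC p2@ESC p3@ESC p4@ESC -> at (3,1): 0 [-], cum=2
Total visits = 2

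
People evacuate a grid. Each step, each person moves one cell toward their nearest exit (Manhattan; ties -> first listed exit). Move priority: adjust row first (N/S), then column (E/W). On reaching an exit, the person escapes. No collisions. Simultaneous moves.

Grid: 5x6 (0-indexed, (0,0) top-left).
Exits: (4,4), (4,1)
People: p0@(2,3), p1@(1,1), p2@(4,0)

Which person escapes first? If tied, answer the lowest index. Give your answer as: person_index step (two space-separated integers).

Answer: 2 1

Derivation:
Step 1: p0:(2,3)->(3,3) | p1:(1,1)->(2,1) | p2:(4,0)->(4,1)->EXIT
Step 2: p0:(3,3)->(4,3) | p1:(2,1)->(3,1) | p2:escaped
Step 3: p0:(4,3)->(4,4)->EXIT | p1:(3,1)->(4,1)->EXIT | p2:escaped
Exit steps: [3, 3, 1]
First to escape: p2 at step 1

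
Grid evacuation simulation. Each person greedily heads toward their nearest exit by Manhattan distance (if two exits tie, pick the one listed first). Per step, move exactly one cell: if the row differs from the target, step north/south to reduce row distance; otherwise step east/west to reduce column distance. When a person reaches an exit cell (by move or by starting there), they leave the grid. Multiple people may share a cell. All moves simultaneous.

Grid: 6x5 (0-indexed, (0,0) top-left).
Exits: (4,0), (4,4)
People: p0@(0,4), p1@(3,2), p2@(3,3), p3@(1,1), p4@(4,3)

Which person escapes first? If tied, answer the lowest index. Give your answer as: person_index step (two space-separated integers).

Step 1: p0:(0,4)->(1,4) | p1:(3,2)->(4,2) | p2:(3,3)->(4,3) | p3:(1,1)->(2,1) | p4:(4,3)->(4,4)->EXIT
Step 2: p0:(1,4)->(2,4) | p1:(4,2)->(4,1) | p2:(4,3)->(4,4)->EXIT | p3:(2,1)->(3,1) | p4:escaped
Step 3: p0:(2,4)->(3,4) | p1:(4,1)->(4,0)->EXIT | p2:escaped | p3:(3,1)->(4,1) | p4:escaped
Step 4: p0:(3,4)->(4,4)->EXIT | p1:escaped | p2:escaped | p3:(4,1)->(4,0)->EXIT | p4:escaped
Exit steps: [4, 3, 2, 4, 1]
First to escape: p4 at step 1

Answer: 4 1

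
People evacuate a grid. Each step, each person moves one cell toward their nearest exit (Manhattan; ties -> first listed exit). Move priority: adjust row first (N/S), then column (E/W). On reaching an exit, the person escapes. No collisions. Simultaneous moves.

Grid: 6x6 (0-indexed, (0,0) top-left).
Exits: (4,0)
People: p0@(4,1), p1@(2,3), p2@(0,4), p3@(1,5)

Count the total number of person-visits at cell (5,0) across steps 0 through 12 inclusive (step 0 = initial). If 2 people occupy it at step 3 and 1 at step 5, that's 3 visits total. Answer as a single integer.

Step 0: p0@(4,1) p1@(2,3) p2@(0,4) p3@(1,5) -> at (5,0): 0 [-], cum=0
Step 1: p0@ESC p1@(3,3) p2@(1,4) p3@(2,5) -> at (5,0): 0 [-], cum=0
Step 2: p0@ESC p1@(4,3) p2@(2,4) p3@(3,5) -> at (5,0): 0 [-], cum=0
Step 3: p0@ESC p1@(4,2) p2@(3,4) p3@(4,5) -> at (5,0): 0 [-], cum=0
Step 4: p0@ESC p1@(4,1) p2@(4,4) p3@(4,4) -> at (5,0): 0 [-], cum=0
Step 5: p0@ESC p1@ESC p2@(4,3) p3@(4,3) -> at (5,0): 0 [-], cum=0
Step 6: p0@ESC p1@ESC p2@(4,2) p3@(4,2) -> at (5,0): 0 [-], cum=0
Step 7: p0@ESC p1@ESC p2@(4,1) p3@(4,1) -> at (5,0): 0 [-], cum=0
Step 8: p0@ESC p1@ESC p2@ESC p3@ESC -> at (5,0): 0 [-], cum=0
Total visits = 0

Answer: 0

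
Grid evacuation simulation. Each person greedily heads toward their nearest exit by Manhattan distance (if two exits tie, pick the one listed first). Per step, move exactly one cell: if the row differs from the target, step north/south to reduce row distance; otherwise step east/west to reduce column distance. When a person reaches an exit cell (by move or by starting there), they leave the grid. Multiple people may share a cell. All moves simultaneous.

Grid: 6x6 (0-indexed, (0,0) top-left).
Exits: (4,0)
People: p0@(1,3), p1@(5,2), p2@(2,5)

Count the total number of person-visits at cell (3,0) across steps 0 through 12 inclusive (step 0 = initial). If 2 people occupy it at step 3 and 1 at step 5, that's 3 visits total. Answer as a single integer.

Answer: 0

Derivation:
Step 0: p0@(1,3) p1@(5,2) p2@(2,5) -> at (3,0): 0 [-], cum=0
Step 1: p0@(2,3) p1@(4,2) p2@(3,5) -> at (3,0): 0 [-], cum=0
Step 2: p0@(3,3) p1@(4,1) p2@(4,5) -> at (3,0): 0 [-], cum=0
Step 3: p0@(4,3) p1@ESC p2@(4,4) -> at (3,0): 0 [-], cum=0
Step 4: p0@(4,2) p1@ESC p2@(4,3) -> at (3,0): 0 [-], cum=0
Step 5: p0@(4,1) p1@ESC p2@(4,2) -> at (3,0): 0 [-], cum=0
Step 6: p0@ESC p1@ESC p2@(4,1) -> at (3,0): 0 [-], cum=0
Step 7: p0@ESC p1@ESC p2@ESC -> at (3,0): 0 [-], cum=0
Total visits = 0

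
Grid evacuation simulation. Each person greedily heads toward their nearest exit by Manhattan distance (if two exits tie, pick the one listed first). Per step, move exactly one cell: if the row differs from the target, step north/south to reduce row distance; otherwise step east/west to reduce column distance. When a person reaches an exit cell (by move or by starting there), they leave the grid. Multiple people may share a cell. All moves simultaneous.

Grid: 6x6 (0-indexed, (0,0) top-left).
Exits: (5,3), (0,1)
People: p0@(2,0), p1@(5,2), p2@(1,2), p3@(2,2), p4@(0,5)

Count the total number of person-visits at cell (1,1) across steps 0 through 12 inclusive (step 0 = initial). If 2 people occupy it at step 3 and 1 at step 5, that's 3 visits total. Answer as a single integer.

Answer: 0

Derivation:
Step 0: p0@(2,0) p1@(5,2) p2@(1,2) p3@(2,2) p4@(0,5) -> at (1,1): 0 [-], cum=0
Step 1: p0@(1,0) p1@ESC p2@(0,2) p3@(1,2) p4@(0,4) -> at (1,1): 0 [-], cum=0
Step 2: p0@(0,0) p1@ESC p2@ESC p3@(0,2) p4@(0,3) -> at (1,1): 0 [-], cum=0
Step 3: p0@ESC p1@ESC p2@ESC p3@ESC p4@(0,2) -> at (1,1): 0 [-], cum=0
Step 4: p0@ESC p1@ESC p2@ESC p3@ESC p4@ESC -> at (1,1): 0 [-], cum=0
Total visits = 0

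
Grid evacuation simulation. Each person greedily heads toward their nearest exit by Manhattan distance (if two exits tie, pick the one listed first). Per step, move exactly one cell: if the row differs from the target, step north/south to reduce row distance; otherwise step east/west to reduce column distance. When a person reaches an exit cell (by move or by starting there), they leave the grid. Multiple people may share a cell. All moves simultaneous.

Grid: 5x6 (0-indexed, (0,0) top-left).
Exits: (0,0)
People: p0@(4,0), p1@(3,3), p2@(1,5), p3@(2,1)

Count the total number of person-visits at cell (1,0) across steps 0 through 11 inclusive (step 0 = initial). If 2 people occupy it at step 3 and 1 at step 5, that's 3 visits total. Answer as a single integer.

Answer: 1

Derivation:
Step 0: p0@(4,0) p1@(3,3) p2@(1,5) p3@(2,1) -> at (1,0): 0 [-], cum=0
Step 1: p0@(3,0) p1@(2,3) p2@(0,5) p3@(1,1) -> at (1,0): 0 [-], cum=0
Step 2: p0@(2,0) p1@(1,3) p2@(0,4) p3@(0,1) -> at (1,0): 0 [-], cum=0
Step 3: p0@(1,0) p1@(0,3) p2@(0,3) p3@ESC -> at (1,0): 1 [p0], cum=1
Step 4: p0@ESC p1@(0,2) p2@(0,2) p3@ESC -> at (1,0): 0 [-], cum=1
Step 5: p0@ESC p1@(0,1) p2@(0,1) p3@ESC -> at (1,0): 0 [-], cum=1
Step 6: p0@ESC p1@ESC p2@ESC p3@ESC -> at (1,0): 0 [-], cum=1
Total visits = 1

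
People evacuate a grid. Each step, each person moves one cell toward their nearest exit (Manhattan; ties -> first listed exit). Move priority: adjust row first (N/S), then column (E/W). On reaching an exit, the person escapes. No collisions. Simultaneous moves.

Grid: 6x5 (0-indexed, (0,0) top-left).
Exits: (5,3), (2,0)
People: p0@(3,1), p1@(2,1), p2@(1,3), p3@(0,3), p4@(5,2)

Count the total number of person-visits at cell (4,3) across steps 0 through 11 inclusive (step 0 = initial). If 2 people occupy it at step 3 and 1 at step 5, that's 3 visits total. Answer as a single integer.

Answer: 2

Derivation:
Step 0: p0@(3,1) p1@(2,1) p2@(1,3) p3@(0,3) p4@(5,2) -> at (4,3): 0 [-], cum=0
Step 1: p0@(2,1) p1@ESC p2@(2,3) p3@(1,3) p4@ESC -> at (4,3): 0 [-], cum=0
Step 2: p0@ESC p1@ESC p2@(3,3) p3@(2,3) p4@ESC -> at (4,3): 0 [-], cum=0
Step 3: p0@ESC p1@ESC p2@(4,3) p3@(3,3) p4@ESC -> at (4,3): 1 [p2], cum=1
Step 4: p0@ESC p1@ESC p2@ESC p3@(4,3) p4@ESC -> at (4,3): 1 [p3], cum=2
Step 5: p0@ESC p1@ESC p2@ESC p3@ESC p4@ESC -> at (4,3): 0 [-], cum=2
Total visits = 2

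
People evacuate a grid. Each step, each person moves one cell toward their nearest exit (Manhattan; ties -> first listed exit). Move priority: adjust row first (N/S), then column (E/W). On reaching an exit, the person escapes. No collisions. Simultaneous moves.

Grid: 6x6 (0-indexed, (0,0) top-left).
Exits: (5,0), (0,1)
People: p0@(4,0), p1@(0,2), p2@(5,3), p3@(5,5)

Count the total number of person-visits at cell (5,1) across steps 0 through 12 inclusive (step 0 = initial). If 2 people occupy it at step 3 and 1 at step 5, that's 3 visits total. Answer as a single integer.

Step 0: p0@(4,0) p1@(0,2) p2@(5,3) p3@(5,5) -> at (5,1): 0 [-], cum=0
Step 1: p0@ESC p1@ESC p2@(5,2) p3@(5,4) -> at (5,1): 0 [-], cum=0
Step 2: p0@ESC p1@ESC p2@(5,1) p3@(5,3) -> at (5,1): 1 [p2], cum=1
Step 3: p0@ESC p1@ESC p2@ESC p3@(5,2) -> at (5,1): 0 [-], cum=1
Step 4: p0@ESC p1@ESC p2@ESC p3@(5,1) -> at (5,1): 1 [p3], cum=2
Step 5: p0@ESC p1@ESC p2@ESC p3@ESC -> at (5,1): 0 [-], cum=2
Total visits = 2

Answer: 2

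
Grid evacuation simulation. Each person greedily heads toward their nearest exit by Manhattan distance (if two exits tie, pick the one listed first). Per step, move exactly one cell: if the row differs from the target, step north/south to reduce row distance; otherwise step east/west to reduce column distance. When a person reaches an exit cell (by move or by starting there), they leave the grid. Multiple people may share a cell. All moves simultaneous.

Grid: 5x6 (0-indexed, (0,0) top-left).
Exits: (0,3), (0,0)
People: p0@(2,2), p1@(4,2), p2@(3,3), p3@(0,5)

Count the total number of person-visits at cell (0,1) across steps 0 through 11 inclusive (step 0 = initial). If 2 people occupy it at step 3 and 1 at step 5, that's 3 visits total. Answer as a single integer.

Answer: 0

Derivation:
Step 0: p0@(2,2) p1@(4,2) p2@(3,3) p3@(0,5) -> at (0,1): 0 [-], cum=0
Step 1: p0@(1,2) p1@(3,2) p2@(2,3) p3@(0,4) -> at (0,1): 0 [-], cum=0
Step 2: p0@(0,2) p1@(2,2) p2@(1,3) p3@ESC -> at (0,1): 0 [-], cum=0
Step 3: p0@ESC p1@(1,2) p2@ESC p3@ESC -> at (0,1): 0 [-], cum=0
Step 4: p0@ESC p1@(0,2) p2@ESC p3@ESC -> at (0,1): 0 [-], cum=0
Step 5: p0@ESC p1@ESC p2@ESC p3@ESC -> at (0,1): 0 [-], cum=0
Total visits = 0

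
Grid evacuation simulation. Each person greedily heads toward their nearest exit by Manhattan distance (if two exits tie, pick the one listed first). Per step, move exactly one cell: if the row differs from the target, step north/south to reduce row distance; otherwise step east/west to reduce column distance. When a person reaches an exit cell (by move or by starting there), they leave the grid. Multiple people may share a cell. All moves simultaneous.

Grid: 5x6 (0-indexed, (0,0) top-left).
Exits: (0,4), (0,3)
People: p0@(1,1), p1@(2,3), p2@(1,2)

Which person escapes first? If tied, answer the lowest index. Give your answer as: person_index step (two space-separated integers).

Step 1: p0:(1,1)->(0,1) | p1:(2,3)->(1,3) | p2:(1,2)->(0,2)
Step 2: p0:(0,1)->(0,2) | p1:(1,3)->(0,3)->EXIT | p2:(0,2)->(0,3)->EXIT
Step 3: p0:(0,2)->(0,3)->EXIT | p1:escaped | p2:escaped
Exit steps: [3, 2, 2]
First to escape: p1 at step 2

Answer: 1 2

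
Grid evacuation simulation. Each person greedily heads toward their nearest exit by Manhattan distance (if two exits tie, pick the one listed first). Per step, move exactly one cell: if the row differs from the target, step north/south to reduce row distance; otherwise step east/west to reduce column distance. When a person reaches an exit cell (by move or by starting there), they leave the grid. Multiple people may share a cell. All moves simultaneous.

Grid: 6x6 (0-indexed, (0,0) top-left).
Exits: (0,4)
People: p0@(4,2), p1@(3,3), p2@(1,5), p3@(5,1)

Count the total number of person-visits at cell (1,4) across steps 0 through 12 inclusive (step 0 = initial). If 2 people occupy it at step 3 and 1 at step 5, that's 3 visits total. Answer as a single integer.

Step 0: p0@(4,2) p1@(3,3) p2@(1,5) p3@(5,1) -> at (1,4): 0 [-], cum=0
Step 1: p0@(3,2) p1@(2,3) p2@(0,5) p3@(4,1) -> at (1,4): 0 [-], cum=0
Step 2: p0@(2,2) p1@(1,3) p2@ESC p3@(3,1) -> at (1,4): 0 [-], cum=0
Step 3: p0@(1,2) p1@(0,3) p2@ESC p3@(2,1) -> at (1,4): 0 [-], cum=0
Step 4: p0@(0,2) p1@ESC p2@ESC p3@(1,1) -> at (1,4): 0 [-], cum=0
Step 5: p0@(0,3) p1@ESC p2@ESC p3@(0,1) -> at (1,4): 0 [-], cum=0
Step 6: p0@ESC p1@ESC p2@ESC p3@(0,2) -> at (1,4): 0 [-], cum=0
Step 7: p0@ESC p1@ESC p2@ESC p3@(0,3) -> at (1,4): 0 [-], cum=0
Step 8: p0@ESC p1@ESC p2@ESC p3@ESC -> at (1,4): 0 [-], cum=0
Total visits = 0

Answer: 0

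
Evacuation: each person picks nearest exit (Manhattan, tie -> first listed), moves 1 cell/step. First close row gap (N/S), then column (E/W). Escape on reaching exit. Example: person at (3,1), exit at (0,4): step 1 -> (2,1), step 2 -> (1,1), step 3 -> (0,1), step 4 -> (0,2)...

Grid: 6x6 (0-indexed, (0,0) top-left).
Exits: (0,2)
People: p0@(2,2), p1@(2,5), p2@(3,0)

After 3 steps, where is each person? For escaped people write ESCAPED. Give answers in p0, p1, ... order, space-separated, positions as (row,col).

Step 1: p0:(2,2)->(1,2) | p1:(2,5)->(1,5) | p2:(3,0)->(2,0)
Step 2: p0:(1,2)->(0,2)->EXIT | p1:(1,5)->(0,5) | p2:(2,0)->(1,0)
Step 3: p0:escaped | p1:(0,5)->(0,4) | p2:(1,0)->(0,0)

ESCAPED (0,4) (0,0)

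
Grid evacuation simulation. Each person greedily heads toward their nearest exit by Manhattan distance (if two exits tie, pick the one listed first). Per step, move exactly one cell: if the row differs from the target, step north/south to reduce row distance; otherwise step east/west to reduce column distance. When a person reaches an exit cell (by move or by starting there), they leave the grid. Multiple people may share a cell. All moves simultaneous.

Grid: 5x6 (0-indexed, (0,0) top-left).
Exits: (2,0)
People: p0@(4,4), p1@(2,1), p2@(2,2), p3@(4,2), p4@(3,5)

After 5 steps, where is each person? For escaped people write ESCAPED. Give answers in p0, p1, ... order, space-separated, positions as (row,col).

Step 1: p0:(4,4)->(3,4) | p1:(2,1)->(2,0)->EXIT | p2:(2,2)->(2,1) | p3:(4,2)->(3,2) | p4:(3,5)->(2,5)
Step 2: p0:(3,4)->(2,4) | p1:escaped | p2:(2,1)->(2,0)->EXIT | p3:(3,2)->(2,2) | p4:(2,5)->(2,4)
Step 3: p0:(2,4)->(2,3) | p1:escaped | p2:escaped | p3:(2,2)->(2,1) | p4:(2,4)->(2,3)
Step 4: p0:(2,3)->(2,2) | p1:escaped | p2:escaped | p3:(2,1)->(2,0)->EXIT | p4:(2,3)->(2,2)
Step 5: p0:(2,2)->(2,1) | p1:escaped | p2:escaped | p3:escaped | p4:(2,2)->(2,1)

(2,1) ESCAPED ESCAPED ESCAPED (2,1)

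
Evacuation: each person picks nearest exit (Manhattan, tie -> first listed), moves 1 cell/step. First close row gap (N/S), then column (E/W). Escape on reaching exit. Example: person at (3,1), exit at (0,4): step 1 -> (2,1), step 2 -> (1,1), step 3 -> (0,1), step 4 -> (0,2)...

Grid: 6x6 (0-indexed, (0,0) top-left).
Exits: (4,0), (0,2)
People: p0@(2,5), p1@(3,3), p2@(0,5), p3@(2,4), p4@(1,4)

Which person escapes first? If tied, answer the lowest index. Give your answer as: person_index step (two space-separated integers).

Step 1: p0:(2,5)->(1,5) | p1:(3,3)->(4,3) | p2:(0,5)->(0,4) | p3:(2,4)->(1,4) | p4:(1,4)->(0,4)
Step 2: p0:(1,5)->(0,5) | p1:(4,3)->(4,2) | p2:(0,4)->(0,3) | p3:(1,4)->(0,4) | p4:(0,4)->(0,3)
Step 3: p0:(0,5)->(0,4) | p1:(4,2)->(4,1) | p2:(0,3)->(0,2)->EXIT | p3:(0,4)->(0,3) | p4:(0,3)->(0,2)->EXIT
Step 4: p0:(0,4)->(0,3) | p1:(4,1)->(4,0)->EXIT | p2:escaped | p3:(0,3)->(0,2)->EXIT | p4:escaped
Step 5: p0:(0,3)->(0,2)->EXIT | p1:escaped | p2:escaped | p3:escaped | p4:escaped
Exit steps: [5, 4, 3, 4, 3]
First to escape: p2 at step 3

Answer: 2 3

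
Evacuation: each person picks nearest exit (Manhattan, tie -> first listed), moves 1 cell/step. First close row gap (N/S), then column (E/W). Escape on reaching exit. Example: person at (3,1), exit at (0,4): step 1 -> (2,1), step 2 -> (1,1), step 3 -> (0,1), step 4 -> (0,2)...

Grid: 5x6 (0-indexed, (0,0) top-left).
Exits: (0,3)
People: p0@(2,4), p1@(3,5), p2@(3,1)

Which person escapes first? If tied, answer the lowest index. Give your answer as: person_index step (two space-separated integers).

Step 1: p0:(2,4)->(1,4) | p1:(3,5)->(2,5) | p2:(3,1)->(2,1)
Step 2: p0:(1,4)->(0,4) | p1:(2,5)->(1,5) | p2:(2,1)->(1,1)
Step 3: p0:(0,4)->(0,3)->EXIT | p1:(1,5)->(0,5) | p2:(1,1)->(0,1)
Step 4: p0:escaped | p1:(0,5)->(0,4) | p2:(0,1)->(0,2)
Step 5: p0:escaped | p1:(0,4)->(0,3)->EXIT | p2:(0,2)->(0,3)->EXIT
Exit steps: [3, 5, 5]
First to escape: p0 at step 3

Answer: 0 3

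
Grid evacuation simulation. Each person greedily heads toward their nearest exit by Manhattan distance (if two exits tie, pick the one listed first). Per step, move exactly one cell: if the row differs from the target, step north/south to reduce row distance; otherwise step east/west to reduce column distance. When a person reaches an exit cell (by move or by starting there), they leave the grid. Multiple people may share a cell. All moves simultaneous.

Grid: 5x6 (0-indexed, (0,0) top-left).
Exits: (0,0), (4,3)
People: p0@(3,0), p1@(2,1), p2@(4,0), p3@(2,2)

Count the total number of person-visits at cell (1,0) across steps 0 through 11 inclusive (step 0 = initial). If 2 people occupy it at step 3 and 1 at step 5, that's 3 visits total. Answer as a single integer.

Answer: 1

Derivation:
Step 0: p0@(3,0) p1@(2,1) p2@(4,0) p3@(2,2) -> at (1,0): 0 [-], cum=0
Step 1: p0@(2,0) p1@(1,1) p2@(4,1) p3@(3,2) -> at (1,0): 0 [-], cum=0
Step 2: p0@(1,0) p1@(0,1) p2@(4,2) p3@(4,2) -> at (1,0): 1 [p0], cum=1
Step 3: p0@ESC p1@ESC p2@ESC p3@ESC -> at (1,0): 0 [-], cum=1
Total visits = 1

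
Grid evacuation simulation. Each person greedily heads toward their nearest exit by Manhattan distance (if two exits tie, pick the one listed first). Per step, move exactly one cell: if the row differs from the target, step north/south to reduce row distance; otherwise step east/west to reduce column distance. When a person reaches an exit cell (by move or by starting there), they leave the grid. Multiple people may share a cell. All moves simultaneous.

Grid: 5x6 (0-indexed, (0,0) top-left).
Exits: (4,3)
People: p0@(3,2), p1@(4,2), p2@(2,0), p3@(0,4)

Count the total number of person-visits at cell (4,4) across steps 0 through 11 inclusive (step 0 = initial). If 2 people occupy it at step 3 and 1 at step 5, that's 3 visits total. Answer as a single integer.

Answer: 1

Derivation:
Step 0: p0@(3,2) p1@(4,2) p2@(2,0) p3@(0,4) -> at (4,4): 0 [-], cum=0
Step 1: p0@(4,2) p1@ESC p2@(3,0) p3@(1,4) -> at (4,4): 0 [-], cum=0
Step 2: p0@ESC p1@ESC p2@(4,0) p3@(2,4) -> at (4,4): 0 [-], cum=0
Step 3: p0@ESC p1@ESC p2@(4,1) p3@(3,4) -> at (4,4): 0 [-], cum=0
Step 4: p0@ESC p1@ESC p2@(4,2) p3@(4,4) -> at (4,4): 1 [p3], cum=1
Step 5: p0@ESC p1@ESC p2@ESC p3@ESC -> at (4,4): 0 [-], cum=1
Total visits = 1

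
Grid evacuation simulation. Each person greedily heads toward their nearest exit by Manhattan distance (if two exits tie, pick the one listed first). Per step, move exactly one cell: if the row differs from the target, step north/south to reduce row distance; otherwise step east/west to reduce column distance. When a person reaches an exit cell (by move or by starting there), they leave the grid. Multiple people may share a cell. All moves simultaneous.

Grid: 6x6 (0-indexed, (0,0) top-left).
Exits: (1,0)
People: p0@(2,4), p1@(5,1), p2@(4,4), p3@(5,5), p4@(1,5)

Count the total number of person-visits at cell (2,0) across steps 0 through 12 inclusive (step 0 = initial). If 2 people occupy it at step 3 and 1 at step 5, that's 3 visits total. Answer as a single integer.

Answer: 0

Derivation:
Step 0: p0@(2,4) p1@(5,1) p2@(4,4) p3@(5,5) p4@(1,5) -> at (2,0): 0 [-], cum=0
Step 1: p0@(1,4) p1@(4,1) p2@(3,4) p3@(4,5) p4@(1,4) -> at (2,0): 0 [-], cum=0
Step 2: p0@(1,3) p1@(3,1) p2@(2,4) p3@(3,5) p4@(1,3) -> at (2,0): 0 [-], cum=0
Step 3: p0@(1,2) p1@(2,1) p2@(1,4) p3@(2,5) p4@(1,2) -> at (2,0): 0 [-], cum=0
Step 4: p0@(1,1) p1@(1,1) p2@(1,3) p3@(1,5) p4@(1,1) -> at (2,0): 0 [-], cum=0
Step 5: p0@ESC p1@ESC p2@(1,2) p3@(1,4) p4@ESC -> at (2,0): 0 [-], cum=0
Step 6: p0@ESC p1@ESC p2@(1,1) p3@(1,3) p4@ESC -> at (2,0): 0 [-], cum=0
Step 7: p0@ESC p1@ESC p2@ESC p3@(1,2) p4@ESC -> at (2,0): 0 [-], cum=0
Step 8: p0@ESC p1@ESC p2@ESC p3@(1,1) p4@ESC -> at (2,0): 0 [-], cum=0
Step 9: p0@ESC p1@ESC p2@ESC p3@ESC p4@ESC -> at (2,0): 0 [-], cum=0
Total visits = 0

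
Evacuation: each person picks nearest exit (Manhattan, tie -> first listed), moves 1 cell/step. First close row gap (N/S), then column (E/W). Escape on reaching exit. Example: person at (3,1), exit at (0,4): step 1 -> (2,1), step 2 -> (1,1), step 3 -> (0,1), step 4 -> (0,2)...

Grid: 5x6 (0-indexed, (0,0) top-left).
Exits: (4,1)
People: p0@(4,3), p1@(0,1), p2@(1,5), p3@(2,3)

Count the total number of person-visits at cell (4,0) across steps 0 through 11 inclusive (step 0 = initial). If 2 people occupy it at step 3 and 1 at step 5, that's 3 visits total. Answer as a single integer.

Answer: 0

Derivation:
Step 0: p0@(4,3) p1@(0,1) p2@(1,5) p3@(2,3) -> at (4,0): 0 [-], cum=0
Step 1: p0@(4,2) p1@(1,1) p2@(2,5) p3@(3,3) -> at (4,0): 0 [-], cum=0
Step 2: p0@ESC p1@(2,1) p2@(3,5) p3@(4,3) -> at (4,0): 0 [-], cum=0
Step 3: p0@ESC p1@(3,1) p2@(4,5) p3@(4,2) -> at (4,0): 0 [-], cum=0
Step 4: p0@ESC p1@ESC p2@(4,4) p3@ESC -> at (4,0): 0 [-], cum=0
Step 5: p0@ESC p1@ESC p2@(4,3) p3@ESC -> at (4,0): 0 [-], cum=0
Step 6: p0@ESC p1@ESC p2@(4,2) p3@ESC -> at (4,0): 0 [-], cum=0
Step 7: p0@ESC p1@ESC p2@ESC p3@ESC -> at (4,0): 0 [-], cum=0
Total visits = 0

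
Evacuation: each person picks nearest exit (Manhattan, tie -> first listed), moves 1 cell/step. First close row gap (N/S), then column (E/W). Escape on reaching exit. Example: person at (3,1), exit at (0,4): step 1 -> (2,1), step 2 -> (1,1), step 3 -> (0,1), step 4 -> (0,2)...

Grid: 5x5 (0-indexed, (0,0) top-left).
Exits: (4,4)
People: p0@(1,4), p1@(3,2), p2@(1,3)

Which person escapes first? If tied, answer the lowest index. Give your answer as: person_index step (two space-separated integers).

Answer: 0 3

Derivation:
Step 1: p0:(1,4)->(2,4) | p1:(3,2)->(4,2) | p2:(1,3)->(2,3)
Step 2: p0:(2,4)->(3,4) | p1:(4,2)->(4,3) | p2:(2,3)->(3,3)
Step 3: p0:(3,4)->(4,4)->EXIT | p1:(4,3)->(4,4)->EXIT | p2:(3,3)->(4,3)
Step 4: p0:escaped | p1:escaped | p2:(4,3)->(4,4)->EXIT
Exit steps: [3, 3, 4]
First to escape: p0 at step 3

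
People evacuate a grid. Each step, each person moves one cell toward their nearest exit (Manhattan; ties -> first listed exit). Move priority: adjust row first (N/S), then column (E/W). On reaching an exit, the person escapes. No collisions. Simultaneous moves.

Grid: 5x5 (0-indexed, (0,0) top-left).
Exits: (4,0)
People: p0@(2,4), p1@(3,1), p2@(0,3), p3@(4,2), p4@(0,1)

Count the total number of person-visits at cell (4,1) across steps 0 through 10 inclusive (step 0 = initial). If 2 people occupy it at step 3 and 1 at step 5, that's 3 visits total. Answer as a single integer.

Step 0: p0@(2,4) p1@(3,1) p2@(0,3) p3@(4,2) p4@(0,1) -> at (4,1): 0 [-], cum=0
Step 1: p0@(3,4) p1@(4,1) p2@(1,3) p3@(4,1) p4@(1,1) -> at (4,1): 2 [p1,p3], cum=2
Step 2: p0@(4,4) p1@ESC p2@(2,3) p3@ESC p4@(2,1) -> at (4,1): 0 [-], cum=2
Step 3: p0@(4,3) p1@ESC p2@(3,3) p3@ESC p4@(3,1) -> at (4,1): 0 [-], cum=2
Step 4: p0@(4,2) p1@ESC p2@(4,3) p3@ESC p4@(4,1) -> at (4,1): 1 [p4], cum=3
Step 5: p0@(4,1) p1@ESC p2@(4,2) p3@ESC p4@ESC -> at (4,1): 1 [p0], cum=4
Step 6: p0@ESC p1@ESC p2@(4,1) p3@ESC p4@ESC -> at (4,1): 1 [p2], cum=5
Step 7: p0@ESC p1@ESC p2@ESC p3@ESC p4@ESC -> at (4,1): 0 [-], cum=5
Total visits = 5

Answer: 5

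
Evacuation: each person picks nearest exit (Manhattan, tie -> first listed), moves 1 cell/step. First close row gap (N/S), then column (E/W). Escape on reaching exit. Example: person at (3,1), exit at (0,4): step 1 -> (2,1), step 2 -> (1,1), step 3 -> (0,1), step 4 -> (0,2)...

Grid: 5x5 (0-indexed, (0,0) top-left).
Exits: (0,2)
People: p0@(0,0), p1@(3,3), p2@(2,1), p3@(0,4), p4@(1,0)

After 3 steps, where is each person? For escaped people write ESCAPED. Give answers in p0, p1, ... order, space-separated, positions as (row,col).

Step 1: p0:(0,0)->(0,1) | p1:(3,3)->(2,3) | p2:(2,1)->(1,1) | p3:(0,4)->(0,3) | p4:(1,0)->(0,0)
Step 2: p0:(0,1)->(0,2)->EXIT | p1:(2,3)->(1,3) | p2:(1,1)->(0,1) | p3:(0,3)->(0,2)->EXIT | p4:(0,0)->(0,1)
Step 3: p0:escaped | p1:(1,3)->(0,3) | p2:(0,1)->(0,2)->EXIT | p3:escaped | p4:(0,1)->(0,2)->EXIT

ESCAPED (0,3) ESCAPED ESCAPED ESCAPED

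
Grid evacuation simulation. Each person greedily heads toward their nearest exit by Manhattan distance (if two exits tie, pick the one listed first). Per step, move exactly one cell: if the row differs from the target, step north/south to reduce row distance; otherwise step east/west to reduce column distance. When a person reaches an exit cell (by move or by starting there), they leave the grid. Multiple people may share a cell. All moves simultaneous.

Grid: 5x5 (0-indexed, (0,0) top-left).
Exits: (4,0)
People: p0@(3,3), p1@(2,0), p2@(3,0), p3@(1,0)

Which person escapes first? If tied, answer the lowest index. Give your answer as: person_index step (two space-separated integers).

Step 1: p0:(3,3)->(4,3) | p1:(2,0)->(3,0) | p2:(3,0)->(4,0)->EXIT | p3:(1,0)->(2,0)
Step 2: p0:(4,3)->(4,2) | p1:(3,0)->(4,0)->EXIT | p2:escaped | p3:(2,0)->(3,0)
Step 3: p0:(4,2)->(4,1) | p1:escaped | p2:escaped | p3:(3,0)->(4,0)->EXIT
Step 4: p0:(4,1)->(4,0)->EXIT | p1:escaped | p2:escaped | p3:escaped
Exit steps: [4, 2, 1, 3]
First to escape: p2 at step 1

Answer: 2 1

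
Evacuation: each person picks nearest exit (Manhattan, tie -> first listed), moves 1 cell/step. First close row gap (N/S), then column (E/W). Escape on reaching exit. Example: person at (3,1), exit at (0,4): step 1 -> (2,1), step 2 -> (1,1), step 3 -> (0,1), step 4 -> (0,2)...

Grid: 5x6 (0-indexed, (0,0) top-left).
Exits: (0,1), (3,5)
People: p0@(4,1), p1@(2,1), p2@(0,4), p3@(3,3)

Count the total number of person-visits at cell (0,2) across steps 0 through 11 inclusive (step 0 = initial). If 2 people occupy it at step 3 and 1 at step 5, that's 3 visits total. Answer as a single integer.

Step 0: p0@(4,1) p1@(2,1) p2@(0,4) p3@(3,3) -> at (0,2): 0 [-], cum=0
Step 1: p0@(3,1) p1@(1,1) p2@(0,3) p3@(3,4) -> at (0,2): 0 [-], cum=0
Step 2: p0@(2,1) p1@ESC p2@(0,2) p3@ESC -> at (0,2): 1 [p2], cum=1
Step 3: p0@(1,1) p1@ESC p2@ESC p3@ESC -> at (0,2): 0 [-], cum=1
Step 4: p0@ESC p1@ESC p2@ESC p3@ESC -> at (0,2): 0 [-], cum=1
Total visits = 1

Answer: 1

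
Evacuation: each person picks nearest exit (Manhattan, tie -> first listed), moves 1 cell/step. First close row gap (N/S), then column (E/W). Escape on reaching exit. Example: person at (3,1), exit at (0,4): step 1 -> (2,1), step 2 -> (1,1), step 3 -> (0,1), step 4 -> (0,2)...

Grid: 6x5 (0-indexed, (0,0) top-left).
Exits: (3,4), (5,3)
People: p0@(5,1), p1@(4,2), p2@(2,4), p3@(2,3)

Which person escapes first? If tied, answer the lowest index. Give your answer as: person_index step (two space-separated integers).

Step 1: p0:(5,1)->(5,2) | p1:(4,2)->(5,2) | p2:(2,4)->(3,4)->EXIT | p3:(2,3)->(3,3)
Step 2: p0:(5,2)->(5,3)->EXIT | p1:(5,2)->(5,3)->EXIT | p2:escaped | p3:(3,3)->(3,4)->EXIT
Exit steps: [2, 2, 1, 2]
First to escape: p2 at step 1

Answer: 2 1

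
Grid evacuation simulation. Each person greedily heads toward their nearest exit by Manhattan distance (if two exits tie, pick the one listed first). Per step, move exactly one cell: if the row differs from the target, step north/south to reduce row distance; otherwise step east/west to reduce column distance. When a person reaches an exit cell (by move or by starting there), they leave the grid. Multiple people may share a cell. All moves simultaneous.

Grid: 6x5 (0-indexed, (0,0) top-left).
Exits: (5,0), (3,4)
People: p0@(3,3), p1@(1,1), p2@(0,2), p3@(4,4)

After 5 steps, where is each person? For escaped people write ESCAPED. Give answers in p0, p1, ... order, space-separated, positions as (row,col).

Step 1: p0:(3,3)->(3,4)->EXIT | p1:(1,1)->(2,1) | p2:(0,2)->(1,2) | p3:(4,4)->(3,4)->EXIT
Step 2: p0:escaped | p1:(2,1)->(3,1) | p2:(1,2)->(2,2) | p3:escaped
Step 3: p0:escaped | p1:(3,1)->(4,1) | p2:(2,2)->(3,2) | p3:escaped
Step 4: p0:escaped | p1:(4,1)->(5,1) | p2:(3,2)->(3,3) | p3:escaped
Step 5: p0:escaped | p1:(5,1)->(5,0)->EXIT | p2:(3,3)->(3,4)->EXIT | p3:escaped

ESCAPED ESCAPED ESCAPED ESCAPED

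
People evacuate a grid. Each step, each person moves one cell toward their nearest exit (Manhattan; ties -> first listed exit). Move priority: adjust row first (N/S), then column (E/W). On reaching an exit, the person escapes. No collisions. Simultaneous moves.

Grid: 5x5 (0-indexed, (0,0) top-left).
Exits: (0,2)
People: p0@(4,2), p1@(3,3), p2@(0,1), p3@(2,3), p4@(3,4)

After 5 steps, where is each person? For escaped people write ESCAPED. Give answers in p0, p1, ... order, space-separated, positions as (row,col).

Step 1: p0:(4,2)->(3,2) | p1:(3,3)->(2,3) | p2:(0,1)->(0,2)->EXIT | p3:(2,3)->(1,3) | p4:(3,4)->(2,4)
Step 2: p0:(3,2)->(2,2) | p1:(2,3)->(1,3) | p2:escaped | p3:(1,3)->(0,3) | p4:(2,4)->(1,4)
Step 3: p0:(2,2)->(1,2) | p1:(1,3)->(0,3) | p2:escaped | p3:(0,3)->(0,2)->EXIT | p4:(1,4)->(0,4)
Step 4: p0:(1,2)->(0,2)->EXIT | p1:(0,3)->(0,2)->EXIT | p2:escaped | p3:escaped | p4:(0,4)->(0,3)
Step 5: p0:escaped | p1:escaped | p2:escaped | p3:escaped | p4:(0,3)->(0,2)->EXIT

ESCAPED ESCAPED ESCAPED ESCAPED ESCAPED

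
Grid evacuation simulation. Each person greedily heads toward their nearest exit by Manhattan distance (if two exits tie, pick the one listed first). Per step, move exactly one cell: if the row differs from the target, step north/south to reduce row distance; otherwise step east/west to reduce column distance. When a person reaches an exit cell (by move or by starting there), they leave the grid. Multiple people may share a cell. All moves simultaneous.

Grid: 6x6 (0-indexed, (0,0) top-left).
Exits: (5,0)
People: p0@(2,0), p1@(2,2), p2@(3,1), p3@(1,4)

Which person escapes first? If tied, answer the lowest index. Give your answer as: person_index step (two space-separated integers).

Answer: 0 3

Derivation:
Step 1: p0:(2,0)->(3,0) | p1:(2,2)->(3,2) | p2:(3,1)->(4,1) | p3:(1,4)->(2,4)
Step 2: p0:(3,0)->(4,0) | p1:(3,2)->(4,2) | p2:(4,1)->(5,1) | p3:(2,4)->(3,4)
Step 3: p0:(4,0)->(5,0)->EXIT | p1:(4,2)->(5,2) | p2:(5,1)->(5,0)->EXIT | p3:(3,4)->(4,4)
Step 4: p0:escaped | p1:(5,2)->(5,1) | p2:escaped | p3:(4,4)->(5,4)
Step 5: p0:escaped | p1:(5,1)->(5,0)->EXIT | p2:escaped | p3:(5,4)->(5,3)
Step 6: p0:escaped | p1:escaped | p2:escaped | p3:(5,3)->(5,2)
Step 7: p0:escaped | p1:escaped | p2:escaped | p3:(5,2)->(5,1)
Step 8: p0:escaped | p1:escaped | p2:escaped | p3:(5,1)->(5,0)->EXIT
Exit steps: [3, 5, 3, 8]
First to escape: p0 at step 3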